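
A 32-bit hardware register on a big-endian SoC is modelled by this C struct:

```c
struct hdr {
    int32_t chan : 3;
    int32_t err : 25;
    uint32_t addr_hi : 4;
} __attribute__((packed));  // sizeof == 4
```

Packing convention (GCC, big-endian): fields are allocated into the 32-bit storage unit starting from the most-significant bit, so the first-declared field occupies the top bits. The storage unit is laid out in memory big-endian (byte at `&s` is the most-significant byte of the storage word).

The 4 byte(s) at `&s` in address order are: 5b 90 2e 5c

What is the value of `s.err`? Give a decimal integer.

[0]=0x5b [1]=0x90 [2]=0x2e [3]=0x5c (big-endian) → word 0x5b902e5c
chan:3 @ bit 29 → (0x5b902e5c>>29)&0x7 = 0x2
err:25 @ bit 4 → (0x5b902e5c>>4)&0x1ffffff = 0x1b902e5  ←
addr_hi:4 @ bit 0 → (0x5b902e5c>>0)&0xf = 0xc
err signed 25b, MSB=1: 28902117 - 33554432 = -4652315

-4652315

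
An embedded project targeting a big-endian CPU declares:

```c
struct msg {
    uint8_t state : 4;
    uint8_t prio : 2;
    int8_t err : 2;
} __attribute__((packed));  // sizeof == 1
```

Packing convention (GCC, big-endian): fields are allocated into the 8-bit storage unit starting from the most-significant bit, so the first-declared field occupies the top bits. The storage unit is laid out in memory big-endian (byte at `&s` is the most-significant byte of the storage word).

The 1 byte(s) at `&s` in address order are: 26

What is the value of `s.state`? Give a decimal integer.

2

[0]=0x26 (big-endian) → word 0x26
state:4 @ bit 4 → (0x26>>4)&0xf = 0x2  ←
prio:2 @ bit 2 → (0x26>>2)&0x3 = 0x1
err:2 @ bit 0 → (0x26>>0)&0x3 = 0x2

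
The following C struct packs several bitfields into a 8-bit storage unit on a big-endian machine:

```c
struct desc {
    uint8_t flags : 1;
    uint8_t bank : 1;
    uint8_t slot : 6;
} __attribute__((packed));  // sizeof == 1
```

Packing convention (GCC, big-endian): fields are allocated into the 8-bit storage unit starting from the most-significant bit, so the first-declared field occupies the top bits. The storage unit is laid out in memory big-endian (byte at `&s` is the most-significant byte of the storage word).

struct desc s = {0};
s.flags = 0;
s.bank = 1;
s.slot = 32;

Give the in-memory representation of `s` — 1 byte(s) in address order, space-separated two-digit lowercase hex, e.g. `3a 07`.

[7+:1] flags=0 & 0x1 = 0x0; word=0x00
[6+:1] bank=1 & 0x1 = 0x1; word=0x40
[0+:6] slot=32 & 0x3f = 0x20; word=0x60
word = 0x60 → big-endian bytes:
  [0]=0x60

60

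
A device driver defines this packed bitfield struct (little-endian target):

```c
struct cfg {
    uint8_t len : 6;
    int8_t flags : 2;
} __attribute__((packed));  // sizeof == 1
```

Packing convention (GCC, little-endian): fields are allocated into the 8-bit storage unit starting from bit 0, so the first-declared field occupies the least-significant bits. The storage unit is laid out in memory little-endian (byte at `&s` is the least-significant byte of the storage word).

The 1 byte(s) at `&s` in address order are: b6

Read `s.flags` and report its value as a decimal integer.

[0]=0xb6 (little-endian) → word 0xb6
len:6 @ bit 0 → (0xb6>>0)&0x3f = 0x36
flags:2 @ bit 6 → (0xb6>>6)&0x3 = 0x2  ←
flags signed 2b, MSB=1: 2 - 4 = -2

-2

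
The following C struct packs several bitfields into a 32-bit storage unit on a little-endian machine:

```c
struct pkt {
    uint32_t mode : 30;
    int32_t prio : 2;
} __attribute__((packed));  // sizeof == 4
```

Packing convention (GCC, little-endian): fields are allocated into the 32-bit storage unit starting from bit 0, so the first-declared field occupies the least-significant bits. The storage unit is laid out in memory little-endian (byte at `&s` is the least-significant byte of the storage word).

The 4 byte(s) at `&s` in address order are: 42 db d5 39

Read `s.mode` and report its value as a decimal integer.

[0]=0x42 [1]=0xdb [2]=0xd5 [3]=0x39 (little-endian) → word 0x39d5db42
mode:30 @ bit 0 → (0x39d5db42>>0)&0x3fffffff = 0x39d5db42  ←
prio:2 @ bit 30 → (0x39d5db42>>30)&0x3 = 0x0

970316610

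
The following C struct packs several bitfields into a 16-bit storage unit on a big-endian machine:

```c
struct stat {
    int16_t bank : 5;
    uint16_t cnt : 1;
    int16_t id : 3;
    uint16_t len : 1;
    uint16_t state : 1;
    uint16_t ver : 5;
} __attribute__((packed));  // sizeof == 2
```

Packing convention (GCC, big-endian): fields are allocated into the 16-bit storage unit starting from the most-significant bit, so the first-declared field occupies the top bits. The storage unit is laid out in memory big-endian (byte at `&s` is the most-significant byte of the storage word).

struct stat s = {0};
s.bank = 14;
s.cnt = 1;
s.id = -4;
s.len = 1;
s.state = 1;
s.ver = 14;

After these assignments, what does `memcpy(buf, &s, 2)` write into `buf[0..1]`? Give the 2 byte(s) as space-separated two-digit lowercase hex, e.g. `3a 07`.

bank (5b) val=14 bits=0xe at bit 11: 0x7000
cnt (1b) val=1 bits=0x1 at bit 10: 0x7400
id (3b) val=-4 bits=0x4 at bit 7: 0x7600
len (1b) val=1 bits=0x1 at bit 6: 0x7640
state (1b) val=1 bits=0x1 at bit 5: 0x7660
ver (5b) val=14 bits=0xe at bit 0: 0x766e
word = 0x766e → big-endian bytes:
  [0]=0x76  [1]=0x6e

76 6e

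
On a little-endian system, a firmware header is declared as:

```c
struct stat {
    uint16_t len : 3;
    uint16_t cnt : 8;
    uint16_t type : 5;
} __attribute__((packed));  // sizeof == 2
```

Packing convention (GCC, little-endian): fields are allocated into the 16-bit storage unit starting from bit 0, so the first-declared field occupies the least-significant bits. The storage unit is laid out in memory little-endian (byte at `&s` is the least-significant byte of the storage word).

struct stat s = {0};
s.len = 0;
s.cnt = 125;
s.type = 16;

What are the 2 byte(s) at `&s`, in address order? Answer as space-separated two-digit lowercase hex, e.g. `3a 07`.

e8 83

[0+:3] len=0 & 0x7 = 0x0; word=0x0000
[3+:8] cnt=125 & 0xff = 0x7d; word=0x03e8
[11+:5] type=16 & 0x1f = 0x10; word=0x83e8
word = 0x83e8 → little-endian bytes:
  [0]=0xe8  [1]=0x83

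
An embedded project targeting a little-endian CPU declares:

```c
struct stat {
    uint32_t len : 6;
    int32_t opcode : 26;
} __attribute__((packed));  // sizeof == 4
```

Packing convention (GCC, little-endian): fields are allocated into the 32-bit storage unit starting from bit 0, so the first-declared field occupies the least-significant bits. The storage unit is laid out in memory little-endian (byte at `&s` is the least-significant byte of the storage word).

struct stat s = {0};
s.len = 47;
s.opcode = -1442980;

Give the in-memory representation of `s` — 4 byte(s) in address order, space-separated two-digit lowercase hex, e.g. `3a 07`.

len:6 = 47 → 0x2f << 0 → word 0x0000002f
opcode:26 = -1442980 → 0x3e9fb5c << 6 → word 0xfa7ed72f
word = 0xfa7ed72f → little-endian bytes:
  [0]=0x2f  [1]=0xd7  [2]=0x7e  [3]=0xfa

2f d7 7e fa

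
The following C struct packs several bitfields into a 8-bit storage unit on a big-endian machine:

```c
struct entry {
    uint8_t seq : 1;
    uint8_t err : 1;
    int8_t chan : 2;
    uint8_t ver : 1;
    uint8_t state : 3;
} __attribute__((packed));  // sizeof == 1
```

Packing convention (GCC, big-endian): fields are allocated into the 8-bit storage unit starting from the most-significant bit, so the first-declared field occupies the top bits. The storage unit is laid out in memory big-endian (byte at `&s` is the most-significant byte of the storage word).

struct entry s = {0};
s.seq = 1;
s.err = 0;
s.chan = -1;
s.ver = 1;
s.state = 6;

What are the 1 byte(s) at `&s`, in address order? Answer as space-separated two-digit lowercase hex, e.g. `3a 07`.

be

seq:1 = 1 → 0x1 << 7 → word 0x80
err:1 = 0 → 0x0 << 6 → word 0x80
chan:2 = -1 → 0x3 << 4 → word 0xb0
ver:1 = 1 → 0x1 << 3 → word 0xb8
state:3 = 6 → 0x6 << 0 → word 0xbe
word = 0xbe → big-endian bytes:
  [0]=0xbe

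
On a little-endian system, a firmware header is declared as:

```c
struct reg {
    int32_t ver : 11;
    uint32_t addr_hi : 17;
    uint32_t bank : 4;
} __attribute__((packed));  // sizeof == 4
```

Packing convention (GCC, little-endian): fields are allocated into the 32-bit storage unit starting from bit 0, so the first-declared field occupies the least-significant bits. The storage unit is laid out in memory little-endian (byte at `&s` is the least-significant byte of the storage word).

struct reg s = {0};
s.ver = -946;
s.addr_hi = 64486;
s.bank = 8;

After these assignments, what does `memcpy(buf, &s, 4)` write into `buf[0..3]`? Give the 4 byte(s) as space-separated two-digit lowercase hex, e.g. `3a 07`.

4e 34 df 87

[0+:11] ver=-946 & 0x7ff = 0x44e; word=0x0000044e
[11+:17] addr_hi=64486 & 0x1ffff = 0xfbe6; word=0x07df344e
[28+:4] bank=8 & 0xf = 0x8; word=0x87df344e
word = 0x87df344e → little-endian bytes:
  [0]=0x4e  [1]=0x34  [2]=0xdf  [3]=0x87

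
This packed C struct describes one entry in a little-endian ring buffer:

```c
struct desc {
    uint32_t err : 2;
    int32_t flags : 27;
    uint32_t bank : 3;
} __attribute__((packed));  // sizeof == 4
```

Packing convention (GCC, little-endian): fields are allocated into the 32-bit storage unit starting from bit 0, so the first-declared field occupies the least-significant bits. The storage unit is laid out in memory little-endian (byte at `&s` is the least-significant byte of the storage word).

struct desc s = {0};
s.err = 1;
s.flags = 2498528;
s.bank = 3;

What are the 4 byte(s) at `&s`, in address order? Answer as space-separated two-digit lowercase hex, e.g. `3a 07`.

81 7f 98 60

err (2b) val=1 bits=0x1 at bit 0: 0x00000001
flags (27b) val=2498528 bits=0x261fe0 at bit 2: 0x00987f81
bank (3b) val=3 bits=0x3 at bit 29: 0x60987f81
word = 0x60987f81 → little-endian bytes:
  [0]=0x81  [1]=0x7f  [2]=0x98  [3]=0x60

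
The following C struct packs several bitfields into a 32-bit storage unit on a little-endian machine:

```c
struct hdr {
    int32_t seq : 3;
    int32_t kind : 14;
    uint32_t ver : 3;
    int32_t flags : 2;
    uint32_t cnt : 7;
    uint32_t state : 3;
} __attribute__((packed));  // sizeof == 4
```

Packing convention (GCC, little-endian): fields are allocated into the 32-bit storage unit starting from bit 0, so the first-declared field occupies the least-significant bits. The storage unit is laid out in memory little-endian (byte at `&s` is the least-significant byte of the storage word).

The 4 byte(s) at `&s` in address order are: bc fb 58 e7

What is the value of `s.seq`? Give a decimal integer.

[0]=0xbc [1]=0xfb [2]=0x58 [3]=0xe7 (little-endian) → word 0xe758fbbc
seq [0+:3] = (word>>0) & 0x7 = 4  ←
kind [3+:14] = (word>>3) & 0x3fff = 8055
ver [17+:3] = (word>>17) & 0x7 = 4
flags [20+:2] = (word>>20) & 0x3 = 1
cnt [22+:7] = (word>>22) & 0x7f = 29
state [29+:3] = (word>>29) & 0x7 = 7
seq signed 3b, MSB=1: 4 - 8 = -4

-4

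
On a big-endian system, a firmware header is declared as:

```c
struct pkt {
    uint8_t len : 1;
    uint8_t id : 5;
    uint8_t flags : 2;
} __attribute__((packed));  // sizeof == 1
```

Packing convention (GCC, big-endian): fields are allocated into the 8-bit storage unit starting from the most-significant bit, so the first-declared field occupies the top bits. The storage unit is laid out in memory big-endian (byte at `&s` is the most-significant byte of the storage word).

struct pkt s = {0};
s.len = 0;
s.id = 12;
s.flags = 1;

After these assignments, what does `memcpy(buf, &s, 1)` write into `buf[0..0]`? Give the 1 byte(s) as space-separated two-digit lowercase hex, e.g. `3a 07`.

len:1 = 0 → 0x0 << 7 → word 0x00
id:5 = 12 → 0xc << 2 → word 0x30
flags:2 = 1 → 0x1 << 0 → word 0x31
word = 0x31 → big-endian bytes:
  [0]=0x31

31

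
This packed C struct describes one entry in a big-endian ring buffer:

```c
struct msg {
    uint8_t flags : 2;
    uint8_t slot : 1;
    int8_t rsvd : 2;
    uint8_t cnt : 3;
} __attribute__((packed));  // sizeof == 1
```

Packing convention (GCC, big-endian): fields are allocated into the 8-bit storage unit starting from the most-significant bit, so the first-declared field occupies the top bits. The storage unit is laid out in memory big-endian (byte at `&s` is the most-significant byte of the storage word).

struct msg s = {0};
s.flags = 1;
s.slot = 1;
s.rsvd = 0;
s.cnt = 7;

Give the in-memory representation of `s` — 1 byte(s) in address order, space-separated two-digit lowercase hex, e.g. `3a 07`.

67

flags (2b) val=1 bits=0x1 at bit 6: 0x40
slot (1b) val=1 bits=0x1 at bit 5: 0x60
rsvd (2b) val=0 bits=0x0 at bit 3: 0x60
cnt (3b) val=7 bits=0x7 at bit 0: 0x67
word = 0x67 → big-endian bytes:
  [0]=0x67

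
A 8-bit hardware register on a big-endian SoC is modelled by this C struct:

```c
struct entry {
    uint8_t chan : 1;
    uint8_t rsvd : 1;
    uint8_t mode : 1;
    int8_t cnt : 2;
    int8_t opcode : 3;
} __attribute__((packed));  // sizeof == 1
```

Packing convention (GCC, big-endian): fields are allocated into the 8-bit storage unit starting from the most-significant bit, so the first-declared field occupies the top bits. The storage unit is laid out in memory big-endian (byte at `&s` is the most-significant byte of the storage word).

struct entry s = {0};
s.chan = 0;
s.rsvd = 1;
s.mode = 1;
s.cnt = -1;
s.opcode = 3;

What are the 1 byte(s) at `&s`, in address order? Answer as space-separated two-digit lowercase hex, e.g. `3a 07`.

7b

chan (1b) val=0 bits=0x0 at bit 7: 0x00
rsvd (1b) val=1 bits=0x1 at bit 6: 0x40
mode (1b) val=1 bits=0x1 at bit 5: 0x60
cnt (2b) val=-1 bits=0x3 at bit 3: 0x78
opcode (3b) val=3 bits=0x3 at bit 0: 0x7b
word = 0x7b → big-endian bytes:
  [0]=0x7b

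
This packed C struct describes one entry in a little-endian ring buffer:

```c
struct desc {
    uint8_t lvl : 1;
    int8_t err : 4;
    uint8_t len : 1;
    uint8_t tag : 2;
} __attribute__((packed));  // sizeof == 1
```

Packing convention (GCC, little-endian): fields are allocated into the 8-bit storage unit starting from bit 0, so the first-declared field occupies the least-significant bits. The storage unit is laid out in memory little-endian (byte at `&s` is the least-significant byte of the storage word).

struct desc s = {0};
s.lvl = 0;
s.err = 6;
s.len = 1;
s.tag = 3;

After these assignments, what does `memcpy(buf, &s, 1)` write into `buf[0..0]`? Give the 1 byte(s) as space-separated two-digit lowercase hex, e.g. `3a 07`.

lvl (1b) val=0 bits=0x0 at bit 0: 0x00
err (4b) val=6 bits=0x6 at bit 1: 0x0c
len (1b) val=1 bits=0x1 at bit 5: 0x2c
tag (2b) val=3 bits=0x3 at bit 6: 0xec
word = 0xec → little-endian bytes:
  [0]=0xec

ec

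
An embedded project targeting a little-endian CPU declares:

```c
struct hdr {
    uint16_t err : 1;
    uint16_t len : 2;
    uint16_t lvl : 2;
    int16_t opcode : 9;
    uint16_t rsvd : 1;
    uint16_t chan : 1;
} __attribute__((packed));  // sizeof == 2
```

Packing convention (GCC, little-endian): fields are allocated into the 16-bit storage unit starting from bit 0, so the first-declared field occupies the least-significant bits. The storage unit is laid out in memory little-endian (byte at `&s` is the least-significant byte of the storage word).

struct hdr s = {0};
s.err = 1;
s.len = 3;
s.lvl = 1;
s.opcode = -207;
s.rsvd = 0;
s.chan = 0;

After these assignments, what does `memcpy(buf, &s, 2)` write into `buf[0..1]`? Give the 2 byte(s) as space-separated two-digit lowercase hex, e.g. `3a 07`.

[0+:1] err=1 & 0x1 = 0x1; word=0x0001
[1+:2] len=3 & 0x3 = 0x3; word=0x0007
[3+:2] lvl=1 & 0x3 = 0x1; word=0x000f
[5+:9] opcode=-207 & 0x1ff = 0x131; word=0x262f
[14+:1] rsvd=0 & 0x1 = 0x0; word=0x262f
[15+:1] chan=0 & 0x1 = 0x0; word=0x262f
word = 0x262f → little-endian bytes:
  [0]=0x2f  [1]=0x26

2f 26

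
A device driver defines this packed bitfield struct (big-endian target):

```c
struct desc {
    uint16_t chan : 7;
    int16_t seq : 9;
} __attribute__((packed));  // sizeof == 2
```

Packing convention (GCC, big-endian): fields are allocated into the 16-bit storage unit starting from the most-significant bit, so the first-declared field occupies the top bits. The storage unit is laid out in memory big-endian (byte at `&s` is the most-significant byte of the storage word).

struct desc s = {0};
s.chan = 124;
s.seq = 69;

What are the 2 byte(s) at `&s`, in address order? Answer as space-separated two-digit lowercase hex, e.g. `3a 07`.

chan:7 = 124 → 0x7c << 9 → word 0xf800
seq:9 = 69 → 0x45 << 0 → word 0xf845
word = 0xf845 → big-endian bytes:
  [0]=0xf8  [1]=0x45

f8 45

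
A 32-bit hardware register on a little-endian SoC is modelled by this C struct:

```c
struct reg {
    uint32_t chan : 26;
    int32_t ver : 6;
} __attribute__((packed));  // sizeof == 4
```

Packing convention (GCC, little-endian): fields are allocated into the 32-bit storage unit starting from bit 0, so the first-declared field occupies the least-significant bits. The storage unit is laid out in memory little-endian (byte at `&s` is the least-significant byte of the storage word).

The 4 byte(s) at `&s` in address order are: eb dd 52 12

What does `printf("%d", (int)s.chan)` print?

38985195

[0]=0xeb [1]=0xdd [2]=0x52 [3]=0x12 (little-endian) → word 0x1252ddeb
chan [0+:26] = (word>>0) & 0x3ffffff = 38985195  ←
ver [26+:6] = (word>>26) & 0x3f = 4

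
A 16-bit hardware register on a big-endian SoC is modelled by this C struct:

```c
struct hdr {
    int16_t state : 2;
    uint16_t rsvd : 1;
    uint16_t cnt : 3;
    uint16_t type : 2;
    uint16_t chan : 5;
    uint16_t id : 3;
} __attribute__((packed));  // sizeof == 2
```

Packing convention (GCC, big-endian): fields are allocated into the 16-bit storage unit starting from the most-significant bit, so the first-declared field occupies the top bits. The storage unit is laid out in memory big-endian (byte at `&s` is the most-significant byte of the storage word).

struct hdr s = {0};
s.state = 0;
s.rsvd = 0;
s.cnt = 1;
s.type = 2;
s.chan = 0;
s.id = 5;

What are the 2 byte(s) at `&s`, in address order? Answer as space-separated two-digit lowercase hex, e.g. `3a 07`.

06 05

state:2 = 0 → 0x0 << 14 → word 0x0000
rsvd:1 = 0 → 0x0 << 13 → word 0x0000
cnt:3 = 1 → 0x1 << 10 → word 0x0400
type:2 = 2 → 0x2 << 8 → word 0x0600
chan:5 = 0 → 0x0 << 3 → word 0x0600
id:3 = 5 → 0x5 << 0 → word 0x0605
word = 0x0605 → big-endian bytes:
  [0]=0x06  [1]=0x05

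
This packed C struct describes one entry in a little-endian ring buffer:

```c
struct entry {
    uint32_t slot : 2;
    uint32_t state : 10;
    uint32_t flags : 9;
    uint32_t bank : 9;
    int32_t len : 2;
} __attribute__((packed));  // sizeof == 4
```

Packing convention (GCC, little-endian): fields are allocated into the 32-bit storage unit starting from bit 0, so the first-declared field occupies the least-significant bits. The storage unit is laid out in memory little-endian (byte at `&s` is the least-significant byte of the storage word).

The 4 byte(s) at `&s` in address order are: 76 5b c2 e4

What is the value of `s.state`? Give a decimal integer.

[0]=0x76 [1]=0x5b [2]=0xc2 [3]=0xe4 (little-endian) → word 0xe4c25b76
slot [0+:2] = (word>>0) & 0x3 = 2
state [2+:10] = (word>>2) & 0x3ff = 733  ←
flags [12+:9] = (word>>12) & 0x1ff = 37
bank [21+:9] = (word>>21) & 0x1ff = 294
len [30+:2] = (word>>30) & 0x3 = 3

733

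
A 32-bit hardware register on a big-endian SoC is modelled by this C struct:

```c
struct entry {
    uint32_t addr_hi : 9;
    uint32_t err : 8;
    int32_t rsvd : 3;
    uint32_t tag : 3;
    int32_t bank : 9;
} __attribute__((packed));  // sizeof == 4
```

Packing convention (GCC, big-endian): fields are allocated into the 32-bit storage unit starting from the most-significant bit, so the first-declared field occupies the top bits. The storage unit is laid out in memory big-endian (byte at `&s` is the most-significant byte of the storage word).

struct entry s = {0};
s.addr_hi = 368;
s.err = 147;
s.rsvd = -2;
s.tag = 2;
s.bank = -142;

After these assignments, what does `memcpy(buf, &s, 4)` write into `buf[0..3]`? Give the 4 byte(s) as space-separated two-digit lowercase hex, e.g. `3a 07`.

[23+:9] addr_hi=368 & 0x1ff = 0x170; word=0xb8000000
[15+:8] err=147 & 0xff = 0x93; word=0xb8498000
[12+:3] rsvd=-2 & 0x7 = 0x6; word=0xb849e000
[9+:3] tag=2 & 0x7 = 0x2; word=0xb849e400
[0+:9] bank=-142 & 0x1ff = 0x172; word=0xb849e572
word = 0xb849e572 → big-endian bytes:
  [0]=0xb8  [1]=0x49  [2]=0xe5  [3]=0x72

b8 49 e5 72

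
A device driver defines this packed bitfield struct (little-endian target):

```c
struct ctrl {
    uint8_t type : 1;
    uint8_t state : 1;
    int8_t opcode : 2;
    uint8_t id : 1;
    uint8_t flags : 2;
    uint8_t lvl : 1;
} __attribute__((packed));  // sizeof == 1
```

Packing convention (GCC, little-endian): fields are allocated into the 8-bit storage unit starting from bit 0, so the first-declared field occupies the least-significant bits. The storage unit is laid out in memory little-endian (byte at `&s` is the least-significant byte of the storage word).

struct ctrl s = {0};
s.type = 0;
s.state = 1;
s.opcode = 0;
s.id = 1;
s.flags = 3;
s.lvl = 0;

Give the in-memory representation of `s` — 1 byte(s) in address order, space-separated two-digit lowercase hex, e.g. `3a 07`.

72

type:1 = 0 → 0x0 << 0 → word 0x00
state:1 = 1 → 0x1 << 1 → word 0x02
opcode:2 = 0 → 0x0 << 2 → word 0x02
id:1 = 1 → 0x1 << 4 → word 0x12
flags:2 = 3 → 0x3 << 5 → word 0x72
lvl:1 = 0 → 0x0 << 7 → word 0x72
word = 0x72 → little-endian bytes:
  [0]=0x72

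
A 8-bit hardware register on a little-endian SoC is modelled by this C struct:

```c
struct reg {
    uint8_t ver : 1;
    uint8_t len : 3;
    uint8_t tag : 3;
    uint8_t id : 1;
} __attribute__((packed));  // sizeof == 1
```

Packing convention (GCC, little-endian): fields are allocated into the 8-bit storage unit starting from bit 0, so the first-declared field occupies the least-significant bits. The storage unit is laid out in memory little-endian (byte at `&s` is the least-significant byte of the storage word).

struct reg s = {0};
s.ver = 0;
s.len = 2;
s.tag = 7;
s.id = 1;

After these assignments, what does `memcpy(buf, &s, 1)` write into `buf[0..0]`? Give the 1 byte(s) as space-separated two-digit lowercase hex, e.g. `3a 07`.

[0+:1] ver=0 & 0x1 = 0x0; word=0x00
[1+:3] len=2 & 0x7 = 0x2; word=0x04
[4+:3] tag=7 & 0x7 = 0x7; word=0x74
[7+:1] id=1 & 0x1 = 0x1; word=0xf4
word = 0xf4 → little-endian bytes:
  [0]=0xf4

f4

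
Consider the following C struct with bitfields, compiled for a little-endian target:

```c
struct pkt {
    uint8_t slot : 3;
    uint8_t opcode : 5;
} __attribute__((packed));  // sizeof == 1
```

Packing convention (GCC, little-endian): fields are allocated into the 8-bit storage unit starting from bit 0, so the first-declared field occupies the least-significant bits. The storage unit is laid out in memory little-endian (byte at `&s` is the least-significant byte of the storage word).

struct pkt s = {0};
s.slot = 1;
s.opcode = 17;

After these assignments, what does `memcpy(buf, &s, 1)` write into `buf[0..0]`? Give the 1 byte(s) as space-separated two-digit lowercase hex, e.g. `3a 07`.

[0+:3] slot=1 & 0x7 = 0x1; word=0x01
[3+:5] opcode=17 & 0x1f = 0x11; word=0x89
word = 0x89 → little-endian bytes:
  [0]=0x89

89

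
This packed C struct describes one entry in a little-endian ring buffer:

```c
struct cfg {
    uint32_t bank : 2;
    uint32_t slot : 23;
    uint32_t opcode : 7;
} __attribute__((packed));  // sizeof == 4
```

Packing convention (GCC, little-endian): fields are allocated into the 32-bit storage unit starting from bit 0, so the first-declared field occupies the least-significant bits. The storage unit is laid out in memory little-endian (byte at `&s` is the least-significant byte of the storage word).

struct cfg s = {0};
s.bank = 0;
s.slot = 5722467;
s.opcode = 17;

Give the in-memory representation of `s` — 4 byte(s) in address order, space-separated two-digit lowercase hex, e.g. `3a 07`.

8c 45 5d 23

[0+:2] bank=0 & 0x3 = 0x0; word=0x00000000
[2+:23] slot=5722467 & 0x7fffff = 0x575163; word=0x015d458c
[25+:7] opcode=17 & 0x7f = 0x11; word=0x235d458c
word = 0x235d458c → little-endian bytes:
  [0]=0x8c  [1]=0x45  [2]=0x5d  [3]=0x23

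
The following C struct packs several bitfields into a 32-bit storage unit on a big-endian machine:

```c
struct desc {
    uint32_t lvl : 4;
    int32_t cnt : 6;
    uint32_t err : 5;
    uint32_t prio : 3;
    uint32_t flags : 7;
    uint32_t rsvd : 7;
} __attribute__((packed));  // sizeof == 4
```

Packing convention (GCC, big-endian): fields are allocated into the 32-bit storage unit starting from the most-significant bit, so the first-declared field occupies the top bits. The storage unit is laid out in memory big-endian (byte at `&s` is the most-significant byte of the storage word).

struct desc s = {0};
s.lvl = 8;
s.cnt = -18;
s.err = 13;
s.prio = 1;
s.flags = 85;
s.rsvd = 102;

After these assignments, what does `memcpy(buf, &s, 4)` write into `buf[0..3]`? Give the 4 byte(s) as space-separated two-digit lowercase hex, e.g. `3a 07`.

lvl:4 = 8 → 0x8 << 28 → word 0x80000000
cnt:6 = -18 → 0x2e << 22 → word 0x8b800000
err:5 = 13 → 0xd << 17 → word 0x8b9a0000
prio:3 = 1 → 0x1 << 14 → word 0x8b9a4000
flags:7 = 85 → 0x55 << 7 → word 0x8b9a6a80
rsvd:7 = 102 → 0x66 << 0 → word 0x8b9a6ae6
word = 0x8b9a6ae6 → big-endian bytes:
  [0]=0x8b  [1]=0x9a  [2]=0x6a  [3]=0xe6

8b 9a 6a e6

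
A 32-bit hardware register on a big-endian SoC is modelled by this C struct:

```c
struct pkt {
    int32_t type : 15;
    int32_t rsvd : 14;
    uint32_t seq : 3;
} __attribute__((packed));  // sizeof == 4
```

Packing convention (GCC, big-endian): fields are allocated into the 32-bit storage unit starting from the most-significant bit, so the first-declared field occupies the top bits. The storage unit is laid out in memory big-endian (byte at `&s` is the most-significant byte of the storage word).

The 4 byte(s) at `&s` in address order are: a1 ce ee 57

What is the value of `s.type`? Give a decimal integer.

[0]=0xa1 [1]=0xce [2]=0xee [3]=0x57 (big-endian) → word 0xa1ceee57
type:15 @ bit 17 → (0xa1ceee57>>17)&0x7fff = 0x50e7  ←
rsvd:14 @ bit 3 → (0xa1ceee57>>3)&0x3fff = 0x1dca
seq:3 @ bit 0 → (0xa1ceee57>>0)&0x7 = 0x7
type signed 15b, MSB=1: 20711 - 32768 = -12057

-12057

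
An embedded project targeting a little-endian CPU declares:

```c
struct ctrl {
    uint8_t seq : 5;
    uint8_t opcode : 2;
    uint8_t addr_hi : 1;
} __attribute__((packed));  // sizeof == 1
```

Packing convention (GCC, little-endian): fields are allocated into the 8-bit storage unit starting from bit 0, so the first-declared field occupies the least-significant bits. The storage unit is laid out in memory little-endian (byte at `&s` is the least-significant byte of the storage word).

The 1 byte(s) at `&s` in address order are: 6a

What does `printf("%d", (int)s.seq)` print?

[0]=0x6a (little-endian) → word 0x6a
seq [0+:5] = (word>>0) & 0x1f = 10  ←
opcode [5+:2] = (word>>5) & 0x3 = 3
addr_hi [7+:1] = (word>>7) & 0x1 = 0

10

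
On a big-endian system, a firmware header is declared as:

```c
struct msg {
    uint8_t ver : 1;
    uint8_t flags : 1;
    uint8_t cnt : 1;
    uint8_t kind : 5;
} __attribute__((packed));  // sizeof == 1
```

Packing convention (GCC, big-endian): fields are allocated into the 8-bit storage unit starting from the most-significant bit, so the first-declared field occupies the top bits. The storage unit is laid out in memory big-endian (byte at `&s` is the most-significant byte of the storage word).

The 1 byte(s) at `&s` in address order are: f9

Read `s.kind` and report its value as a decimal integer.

25

[0]=0xf9 (big-endian) → word 0xf9
ver:1 @ bit 7 → (0xf9>>7)&0x1 = 0x1
flags:1 @ bit 6 → (0xf9>>6)&0x1 = 0x1
cnt:1 @ bit 5 → (0xf9>>5)&0x1 = 0x1
kind:5 @ bit 0 → (0xf9>>0)&0x1f = 0x19  ←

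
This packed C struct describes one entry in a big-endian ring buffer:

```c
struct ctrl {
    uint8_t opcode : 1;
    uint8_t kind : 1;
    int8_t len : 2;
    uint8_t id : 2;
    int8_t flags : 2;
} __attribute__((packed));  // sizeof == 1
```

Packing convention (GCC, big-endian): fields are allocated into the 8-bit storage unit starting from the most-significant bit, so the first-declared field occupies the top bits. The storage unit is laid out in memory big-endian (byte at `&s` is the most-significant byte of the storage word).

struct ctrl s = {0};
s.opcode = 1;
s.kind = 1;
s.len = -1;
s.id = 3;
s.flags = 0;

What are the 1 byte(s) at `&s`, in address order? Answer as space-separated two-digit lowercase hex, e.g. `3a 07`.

fc

opcode (1b) val=1 bits=0x1 at bit 7: 0x80
kind (1b) val=1 bits=0x1 at bit 6: 0xc0
len (2b) val=-1 bits=0x3 at bit 4: 0xf0
id (2b) val=3 bits=0x3 at bit 2: 0xfc
flags (2b) val=0 bits=0x0 at bit 0: 0xfc
word = 0xfc → big-endian bytes:
  [0]=0xfc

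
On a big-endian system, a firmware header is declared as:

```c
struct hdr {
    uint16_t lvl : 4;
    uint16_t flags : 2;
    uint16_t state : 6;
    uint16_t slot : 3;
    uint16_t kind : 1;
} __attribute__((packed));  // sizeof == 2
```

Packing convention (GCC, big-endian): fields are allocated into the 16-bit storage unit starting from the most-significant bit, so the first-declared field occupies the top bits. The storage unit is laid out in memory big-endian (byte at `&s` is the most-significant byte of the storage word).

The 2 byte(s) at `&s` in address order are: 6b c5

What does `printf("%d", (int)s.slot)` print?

[0]=0x6b [1]=0xc5 (big-endian) → word 0x6bc5
lvl [12+:4] = (word>>12) & 0xf = 6
flags [10+:2] = (word>>10) & 0x3 = 2
state [4+:6] = (word>>4) & 0x3f = 60
slot [1+:3] = (word>>1) & 0x7 = 2  ←
kind [0+:1] = (word>>0) & 0x1 = 1

2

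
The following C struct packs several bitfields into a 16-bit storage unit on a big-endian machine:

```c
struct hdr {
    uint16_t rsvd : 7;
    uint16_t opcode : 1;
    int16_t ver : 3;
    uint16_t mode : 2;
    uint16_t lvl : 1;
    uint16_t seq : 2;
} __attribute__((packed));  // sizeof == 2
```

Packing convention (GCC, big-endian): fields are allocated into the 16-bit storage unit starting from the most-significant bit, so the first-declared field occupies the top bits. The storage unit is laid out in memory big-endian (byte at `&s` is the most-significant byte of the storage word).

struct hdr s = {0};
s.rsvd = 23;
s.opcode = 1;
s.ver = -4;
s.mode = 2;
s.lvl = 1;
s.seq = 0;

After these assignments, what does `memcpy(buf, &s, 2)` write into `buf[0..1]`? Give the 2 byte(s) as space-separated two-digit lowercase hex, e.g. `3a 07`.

rsvd:7 = 23 → 0x17 << 9 → word 0x2e00
opcode:1 = 1 → 0x1 << 8 → word 0x2f00
ver:3 = -4 → 0x4 << 5 → word 0x2f80
mode:2 = 2 → 0x2 << 3 → word 0x2f90
lvl:1 = 1 → 0x1 << 2 → word 0x2f94
seq:2 = 0 → 0x0 << 0 → word 0x2f94
word = 0x2f94 → big-endian bytes:
  [0]=0x2f  [1]=0x94

2f 94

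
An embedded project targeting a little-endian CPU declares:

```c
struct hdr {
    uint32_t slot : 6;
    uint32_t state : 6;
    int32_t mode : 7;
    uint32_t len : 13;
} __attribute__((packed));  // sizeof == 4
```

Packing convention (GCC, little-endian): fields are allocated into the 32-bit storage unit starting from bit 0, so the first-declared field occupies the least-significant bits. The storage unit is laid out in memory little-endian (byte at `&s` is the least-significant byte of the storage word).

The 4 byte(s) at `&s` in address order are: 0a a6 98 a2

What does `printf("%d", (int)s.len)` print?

[0]=0x0a [1]=0xa6 [2]=0x98 [3]=0xa2 (little-endian) → word 0xa298a60a
slot [0+:6] = (word>>0) & 0x3f = 10
state [6+:6] = (word>>6) & 0x3f = 24
mode [12+:7] = (word>>12) & 0x7f = 10
len [19+:13] = (word>>19) & 0x1fff = 5203  ←

5203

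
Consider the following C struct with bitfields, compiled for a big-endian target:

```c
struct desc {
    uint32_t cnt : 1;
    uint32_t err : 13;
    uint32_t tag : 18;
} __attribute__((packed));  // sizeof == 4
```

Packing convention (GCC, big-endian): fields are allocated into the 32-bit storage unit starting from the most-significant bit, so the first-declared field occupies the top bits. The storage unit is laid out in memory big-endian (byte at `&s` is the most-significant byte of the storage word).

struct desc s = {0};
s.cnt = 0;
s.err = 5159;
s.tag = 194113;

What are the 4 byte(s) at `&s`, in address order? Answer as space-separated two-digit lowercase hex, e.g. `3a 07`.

cnt (1b) val=0 bits=0x0 at bit 31: 0x00000000
err (13b) val=5159 bits=0x1427 at bit 18: 0x509c0000
tag (18b) val=194113 bits=0x2f641 at bit 0: 0x509ef641
word = 0x509ef641 → big-endian bytes:
  [0]=0x50  [1]=0x9e  [2]=0xf6  [3]=0x41

50 9e f6 41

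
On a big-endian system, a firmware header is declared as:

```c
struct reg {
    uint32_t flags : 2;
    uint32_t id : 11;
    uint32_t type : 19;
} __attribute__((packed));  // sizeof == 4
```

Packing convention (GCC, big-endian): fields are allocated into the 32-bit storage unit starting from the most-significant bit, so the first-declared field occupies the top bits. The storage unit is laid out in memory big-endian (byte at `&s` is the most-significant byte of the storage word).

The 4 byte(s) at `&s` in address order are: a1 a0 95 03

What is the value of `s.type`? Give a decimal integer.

38147

[0]=0xa1 [1]=0xa0 [2]=0x95 [3]=0x03 (big-endian) → word 0xa1a09503
flags:2 @ bit 30 → (0xa1a09503>>30)&0x3 = 0x2
id:11 @ bit 19 → (0xa1a09503>>19)&0x7ff = 0x434
type:19 @ bit 0 → (0xa1a09503>>0)&0x7ffff = 0x9503  ←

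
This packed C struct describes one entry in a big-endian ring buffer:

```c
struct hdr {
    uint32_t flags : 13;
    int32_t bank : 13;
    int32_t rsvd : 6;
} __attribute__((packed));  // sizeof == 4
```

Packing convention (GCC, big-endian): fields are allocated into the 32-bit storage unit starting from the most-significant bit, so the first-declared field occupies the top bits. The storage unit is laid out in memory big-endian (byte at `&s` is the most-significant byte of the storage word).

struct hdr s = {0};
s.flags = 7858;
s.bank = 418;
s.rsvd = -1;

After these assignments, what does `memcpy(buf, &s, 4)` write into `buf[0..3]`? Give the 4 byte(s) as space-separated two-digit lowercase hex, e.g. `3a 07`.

flags (13b) val=7858 bits=0x1eb2 at bit 19: 0xf5900000
bank (13b) val=418 bits=0x1a2 at bit 6: 0xf5906880
rsvd (6b) val=-1 bits=0x3f at bit 0: 0xf59068bf
word = 0xf59068bf → big-endian bytes:
  [0]=0xf5  [1]=0x90  [2]=0x68  [3]=0xbf

f5 90 68 bf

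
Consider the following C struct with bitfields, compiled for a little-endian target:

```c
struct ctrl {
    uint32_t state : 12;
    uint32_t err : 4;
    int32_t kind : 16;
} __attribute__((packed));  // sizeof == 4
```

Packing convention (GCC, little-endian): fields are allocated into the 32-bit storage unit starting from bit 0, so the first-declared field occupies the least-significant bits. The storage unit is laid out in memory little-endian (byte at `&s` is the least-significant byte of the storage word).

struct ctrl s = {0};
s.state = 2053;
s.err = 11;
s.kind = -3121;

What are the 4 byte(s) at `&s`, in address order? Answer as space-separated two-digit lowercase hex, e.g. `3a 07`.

state (12b) val=2053 bits=0x805 at bit 0: 0x00000805
err (4b) val=11 bits=0xb at bit 12: 0x0000b805
kind (16b) val=-3121 bits=0xf3cf at bit 16: 0xf3cfb805
word = 0xf3cfb805 → little-endian bytes:
  [0]=0x05  [1]=0xb8  [2]=0xcf  [3]=0xf3

05 b8 cf f3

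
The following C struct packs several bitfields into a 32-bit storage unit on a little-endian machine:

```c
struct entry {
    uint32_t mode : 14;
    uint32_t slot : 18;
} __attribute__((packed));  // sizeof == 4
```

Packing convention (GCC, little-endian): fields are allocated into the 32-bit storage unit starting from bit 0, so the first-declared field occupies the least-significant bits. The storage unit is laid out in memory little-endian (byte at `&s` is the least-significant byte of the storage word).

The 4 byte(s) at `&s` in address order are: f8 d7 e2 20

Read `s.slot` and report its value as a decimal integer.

[0]=0xf8 [1]=0xd7 [2]=0xe2 [3]=0x20 (little-endian) → word 0x20e2d7f8
mode [0+:14] = (word>>0) & 0x3fff = 6136
slot [14+:18] = (word>>14) & 0x3ffff = 33675  ←

33675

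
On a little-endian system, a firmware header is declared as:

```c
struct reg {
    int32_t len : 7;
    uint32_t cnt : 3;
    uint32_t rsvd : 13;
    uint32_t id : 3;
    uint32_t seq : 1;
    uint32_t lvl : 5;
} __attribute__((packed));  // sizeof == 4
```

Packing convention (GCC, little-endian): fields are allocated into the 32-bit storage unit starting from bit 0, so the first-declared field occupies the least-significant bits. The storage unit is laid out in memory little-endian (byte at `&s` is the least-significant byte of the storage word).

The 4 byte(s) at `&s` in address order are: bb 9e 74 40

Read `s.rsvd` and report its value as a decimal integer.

[0]=0xbb [1]=0x9e [2]=0x74 [3]=0x40 (little-endian) → word 0x40749ebb
len:7 @ bit 0 → (0x40749ebb>>0)&0x7f = 0x3b
cnt:3 @ bit 7 → (0x40749ebb>>7)&0x7 = 0x5
rsvd:13 @ bit 10 → (0x40749ebb>>10)&0x1fff = 0x1d27  ←
id:3 @ bit 23 → (0x40749ebb>>23)&0x7 = 0x0
seq:1 @ bit 26 → (0x40749ebb>>26)&0x1 = 0x0
lvl:5 @ bit 27 → (0x40749ebb>>27)&0x1f = 0x8

7463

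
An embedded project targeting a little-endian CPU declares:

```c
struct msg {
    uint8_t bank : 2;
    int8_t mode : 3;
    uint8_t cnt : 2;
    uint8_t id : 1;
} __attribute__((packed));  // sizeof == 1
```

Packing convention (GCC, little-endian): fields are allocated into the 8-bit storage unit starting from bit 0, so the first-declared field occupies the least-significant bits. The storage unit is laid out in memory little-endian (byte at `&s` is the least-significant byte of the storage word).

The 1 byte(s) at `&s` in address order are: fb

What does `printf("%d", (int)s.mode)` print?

[0]=0xfb (little-endian) → word 0xfb
bank [0+:2] = (word>>0) & 0x3 = 3
mode [2+:3] = (word>>2) & 0x7 = 6  ←
cnt [5+:2] = (word>>5) & 0x3 = 3
id [7+:1] = (word>>7) & 0x1 = 1
mode signed 3b, MSB=1: 6 - 8 = -2

-2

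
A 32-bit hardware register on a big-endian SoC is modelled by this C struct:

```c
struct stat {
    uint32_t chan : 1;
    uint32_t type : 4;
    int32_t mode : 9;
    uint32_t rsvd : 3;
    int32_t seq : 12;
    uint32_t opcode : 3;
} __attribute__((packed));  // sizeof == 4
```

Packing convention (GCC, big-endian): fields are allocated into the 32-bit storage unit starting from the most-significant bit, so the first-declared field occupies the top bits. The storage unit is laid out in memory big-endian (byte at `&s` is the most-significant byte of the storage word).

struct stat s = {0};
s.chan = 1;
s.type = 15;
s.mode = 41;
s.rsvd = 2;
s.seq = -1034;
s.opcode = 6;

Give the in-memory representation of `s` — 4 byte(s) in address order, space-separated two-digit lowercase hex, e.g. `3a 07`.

f8 a5 5f b6

chan (1b) val=1 bits=0x1 at bit 31: 0x80000000
type (4b) val=15 bits=0xf at bit 27: 0xf8000000
mode (9b) val=41 bits=0x29 at bit 18: 0xf8a40000
rsvd (3b) val=2 bits=0x2 at bit 15: 0xf8a50000
seq (12b) val=-1034 bits=0xbf6 at bit 3: 0xf8a55fb0
opcode (3b) val=6 bits=0x6 at bit 0: 0xf8a55fb6
word = 0xf8a55fb6 → big-endian bytes:
  [0]=0xf8  [1]=0xa5  [2]=0x5f  [3]=0xb6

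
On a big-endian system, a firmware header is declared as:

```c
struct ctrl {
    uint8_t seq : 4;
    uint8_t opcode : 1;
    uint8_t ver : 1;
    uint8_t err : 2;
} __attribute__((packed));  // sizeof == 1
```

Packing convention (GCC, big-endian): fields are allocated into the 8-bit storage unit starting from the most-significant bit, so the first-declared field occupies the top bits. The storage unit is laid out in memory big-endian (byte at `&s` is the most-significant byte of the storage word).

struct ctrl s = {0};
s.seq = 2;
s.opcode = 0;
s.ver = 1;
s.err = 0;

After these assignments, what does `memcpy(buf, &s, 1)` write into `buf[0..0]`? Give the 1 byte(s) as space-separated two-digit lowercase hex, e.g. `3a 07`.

seq (4b) val=2 bits=0x2 at bit 4: 0x20
opcode (1b) val=0 bits=0x0 at bit 3: 0x20
ver (1b) val=1 bits=0x1 at bit 2: 0x24
err (2b) val=0 bits=0x0 at bit 0: 0x24
word = 0x24 → big-endian bytes:
  [0]=0x24

24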